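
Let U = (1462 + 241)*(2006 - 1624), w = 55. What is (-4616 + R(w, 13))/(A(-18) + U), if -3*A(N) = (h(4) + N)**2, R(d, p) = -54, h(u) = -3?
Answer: -4670/650399 ≈ -0.0071802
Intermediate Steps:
A(N) = -(-3 + N)**2/3
U = 650546 (U = 1703*382 = 650546)
(-4616 + R(w, 13))/(A(-18) + U) = (-4616 - 54)/(-(-3 - 18)**2/3 + 650546) = -4670/(-1/3*(-21)**2 + 650546) = -4670/(-1/3*441 + 650546) = -4670/(-147 + 650546) = -4670/650399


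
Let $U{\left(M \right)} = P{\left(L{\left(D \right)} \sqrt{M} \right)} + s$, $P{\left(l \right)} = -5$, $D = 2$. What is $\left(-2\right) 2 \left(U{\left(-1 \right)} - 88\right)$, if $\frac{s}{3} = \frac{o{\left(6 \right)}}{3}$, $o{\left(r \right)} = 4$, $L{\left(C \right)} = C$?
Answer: $356$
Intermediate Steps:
$s = 4$ ($s = 3 \cdot \frac{4}{3} = 4$)
$U{\left(M \right)} = -1$ ($U{\left(M \right)} = -5 + 4 = -1$)
$\left(-2\right) 2 \left(U{\left(-1 \right)} - 88\right) = \left(-2\right) 2 \left(-1 - 88\right) = \left(-4\right) \left(-89\right) = 356$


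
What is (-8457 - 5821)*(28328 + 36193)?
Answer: -921230838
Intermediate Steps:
(-8457 - 5821)*(28328 + 36193) = -14278*64521 = -921230838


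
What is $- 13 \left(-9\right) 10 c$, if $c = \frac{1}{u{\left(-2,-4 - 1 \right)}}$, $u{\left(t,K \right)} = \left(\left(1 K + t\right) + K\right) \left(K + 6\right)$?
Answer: $- \frac{195}{2} \approx -97.5$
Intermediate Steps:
$u{\left(t,K \right)} = \left(6 + K\right) \left(t + 2 K\right)$ ($u{\left(t,K \right)} = \left(\left(K + t\right) + K\right) \left(6 + K\right) = \left(t + 2 K\right) \left(6 + K\right) = \left(6 + K\right) \left(t + 2 K\right)$)
$c = - \frac{1}{12}$ ($c = \frac{1}{2 \left(-4 - 1\right)^{2} + 6 \left(-2\right) + 12 \left(-4 - 1\right) + \left(-4 - 1\right) \left(-2\right)} = \frac{1}{2 \left(-4 - 1\right)^{2} - 12 + 12 \left(-4 - 1\right) + \left(-4 - 1\right) \left(-2\right)} = \frac{1}{2 \left(-5\right)^{2} - 12 + 12 \left(-5\right) - -10} = \frac{1}{2 \cdot 25 - 12 - 60 + 10} = \frac{1}{50 - 12 - 60 + 10} = \frac{1}{-12} = - \frac{1}{12} \approx -0.083333$)
$- 13 \left(-9\right) 10 c = - 13 \left(-9\right) 10 \left(- \frac{1}{12}\right) = - 13 \left(\left(-90\right) \left(- \frac{1}{12}\right)\right) = \left(-13\right) \frac{15}{2} = - \frac{195}{2}$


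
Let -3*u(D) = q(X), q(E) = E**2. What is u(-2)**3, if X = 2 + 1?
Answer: -27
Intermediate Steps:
X = 3
u(D) = -3 (u(D) = -1/3*3**2 = -1/3*9 = -3)
u(-2)**3 = (-3)**3 = -27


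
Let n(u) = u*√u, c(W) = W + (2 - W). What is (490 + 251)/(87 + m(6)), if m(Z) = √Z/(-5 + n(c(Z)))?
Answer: 741*(5 - 2*√2)/(435 - √6 - 174*√2) ≈ 8.6291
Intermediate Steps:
c(W) = 2
n(u) = u^(3/2)
m(Z) = √Z/(-5 + 2*√2) (m(Z) = √Z/(-5 + 2^(3/2)) = √Z/(-5 + 2*√2))
(490 + 251)/(87 + m(6)) = (490 + 251)/(87 - √6/(5 - 2*√2)) = 741/(87 - √6/(5 - 2*√2))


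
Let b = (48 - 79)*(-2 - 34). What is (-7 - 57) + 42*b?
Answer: 46808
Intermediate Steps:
b = 1116 (b = -31*(-36) = 1116)
(-7 - 57) + 42*b = (-7 - 57) + 42*1116 = -64 + 46872 = 46808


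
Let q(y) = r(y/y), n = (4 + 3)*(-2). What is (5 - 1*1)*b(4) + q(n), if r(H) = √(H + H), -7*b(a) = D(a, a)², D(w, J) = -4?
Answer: -64/7 + √2 ≈ -7.7286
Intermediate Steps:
b(a) = -16/7 (b(a) = -⅐*(-4)² = -⅐*16 = -16/7)
n = -14 (n = 7*(-2) = -14)
r(H) = √2*√H (r(H) = √(2*H) = √2*√H)
q(y) = √2 (q(y) = √2*√(y/y) = √2*√1 = √2*1 = √2)
(5 - 1*1)*b(4) + q(n) = (5 - 1*1)*(-16/7) + √2 = (5 - 1)*(-16/7) + √2 = 4*(-16/7) + √2 = -64/7 + √2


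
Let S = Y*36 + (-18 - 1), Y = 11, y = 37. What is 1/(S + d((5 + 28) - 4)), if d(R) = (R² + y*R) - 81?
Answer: 1/2210 ≈ 0.00045249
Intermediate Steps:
d(R) = -81 + R² + 37*R (d(R) = (R² + 37*R) - 81 = -81 + R² + 37*R)
S = 377 (S = 11*36 + (-18 - 1) = 396 - 19 = 377)
1/(S + d((5 + 28) - 4)) = 1/(377 + (-81 + ((5 + 28) - 4)² + 37*((5 + 28) - 4))) = 1/(377 + (-81 + (33 - 4)² + 37*(33 - 4))) = 1/(377 + (-81 + 29² + 37*29)) = 1/(377 + (-81 + 841 + 1073)) = 1/(377 + 1833) = 1/2210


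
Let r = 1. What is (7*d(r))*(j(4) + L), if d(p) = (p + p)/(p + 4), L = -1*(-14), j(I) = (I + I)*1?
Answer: 308/5 ≈ 61.600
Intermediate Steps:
j(I) = 2*I (j(I) = (2*I)*1 = 2*I)
L = 14
d(p) = 2*p/(4 + p) (d(p) = (2*p)/(4 + p) = 2*p/(4 + p))
(7*d(r))*(j(4) + L) = (7*(2*1/(4 + 1)))*(2*4 + 14) = (7*(2*1/5))*(8 + 14) = (7*(2*1*(⅕)))*22 = (7*(⅖))*22 = (14/5)*22 = 308/5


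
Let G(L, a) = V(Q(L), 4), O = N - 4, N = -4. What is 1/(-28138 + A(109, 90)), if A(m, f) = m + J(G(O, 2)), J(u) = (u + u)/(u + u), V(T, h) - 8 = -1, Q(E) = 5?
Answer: -1/28028 ≈ -3.5679e-5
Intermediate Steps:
O = -8 (O = -4 - 4 = -8)
V(T, h) = 7 (V(T, h) = 8 - 1 = 7)
G(L, a) = 7
J(u) = 1 (J(u) = (2*u)/((2*u)) = (2*u)*(1/(2*u)) = 1)
A(m, f) = 1 + m (A(m, f) = m + 1 = 1 + m)
1/(-28138 + A(109, 90)) = 1/(-28138 + (1 + 109)) = 1/(-28138 + 110) = 1/(-28028) = -1/28028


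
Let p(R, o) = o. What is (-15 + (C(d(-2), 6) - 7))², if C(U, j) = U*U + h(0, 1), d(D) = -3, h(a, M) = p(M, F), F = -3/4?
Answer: 3025/16 ≈ 189.06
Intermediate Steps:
F = -¾ (F = -3*¼ = -¾ ≈ -0.75000)
h(a, M) = -¾
C(U, j) = -¾ + U² (C(U, j) = U*U - ¾ = U² - ¾ = -¾ + U²)
(-15 + (C(d(-2), 6) - 7))² = (-15 + ((-¾ + (-3)²) - 7))² = (-15 + ((-¾ + 9) - 7))² = (-15 + (33/4 - 7))² = (-15 + 5/4)² = (-55/4)² = 3025/16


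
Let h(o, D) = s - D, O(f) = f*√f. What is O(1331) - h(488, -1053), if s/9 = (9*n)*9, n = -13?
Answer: 8424 + 14641*√11 ≈ 56983.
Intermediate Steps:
O(f) = f^(3/2)
s = -9477 (s = 9*((9*(-13))*9) = 9*(-117*9) = 9*(-1053) = -9477)
h(o, D) = -9477 - D
O(1331) - h(488, -1053) = 1331^(3/2) - (-9477 - 1*(-1053)) = 14641*√11 - (-9477 + 1053) = 14641*√11 - 1*(-8424) = 14641*√11 + 8424 = 8424 + 14641*√11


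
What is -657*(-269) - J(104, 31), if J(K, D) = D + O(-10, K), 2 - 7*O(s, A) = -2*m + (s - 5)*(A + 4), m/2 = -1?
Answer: 1235296/7 ≈ 1.7647e+5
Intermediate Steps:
m = -2 (m = 2*(-1) = -2)
O(s, A) = -2/7 - (-5 + s)*(4 + A)/7 (O(s, A) = 2/7 - (-2*(-2) + (s - 5)*(A + 4))/7 = 2/7 - (4 + (-5 + s)*(4 + A))/7 = 2/7 + (-4/7 - (-5 + s)*(4 + A)/7) = -2/7 - (-5 + s)*(4 + A)/7)
J(K, D) = 58/7 + D + 15*K/7 (J(K, D) = D + (18/7 - 4/7*(-10) + 5*K/7 - ⅐*K*(-10)) = D + (18/7 + 40/7 + 5*K/7 + 10*K/7) = D + (58/7 + 15*K/7) = 58/7 + D + 15*K/7)
-657*(-269) - J(104, 31) = -657*(-269) - (58/7 + 31 + (15/7)*104) = 176733 - (58/7 + 31 + 1560/7) = 176733 - 1*1835/7 = 176733 - 1835/7 = 1235296/7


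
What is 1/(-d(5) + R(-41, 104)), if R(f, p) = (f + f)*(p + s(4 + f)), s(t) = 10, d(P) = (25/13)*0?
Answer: -1/9348 ≈ -0.00010697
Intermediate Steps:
d(P) = 0 (d(P) = (25*(1/13))*0 = (25/13)*0 = 0)
R(f, p) = 2*f*(10 + p) (R(f, p) = (f + f)*(p + 10) = (2*f)*(10 + p) = 2*f*(10 + p))
1/(-d(5) + R(-41, 104)) = 1/(-1*0 + 2*(-41)*(10 + 104)) = 1/(0 + 2*(-41)*114) = 1/(0 - 9348) = 1/(-9348) = -1/9348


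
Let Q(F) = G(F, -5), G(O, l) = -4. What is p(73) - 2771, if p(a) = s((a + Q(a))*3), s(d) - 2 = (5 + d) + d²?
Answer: 40292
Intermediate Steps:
Q(F) = -4
s(d) = 7 + d + d² (s(d) = 2 + ((5 + d) + d²) = 2 + (5 + d + d²) = 7 + d + d²)
p(a) = -5 + (-12 + 3*a)² + 3*a (p(a) = 7 + (a - 4)*3 + ((a - 4)*3)² = 7 + (-4 + a)*3 + ((-4 + a)*3)² = 7 + (-12 + 3*a) + (-12 + 3*a)² = -5 + (-12 + 3*a)² + 3*a)
p(73) - 2771 = (139 - 69*73 + 9*73²) - 2771 = (139 - 5037 + 9*5329) - 2771 = (139 - 5037 + 47961) - 2771 = 43063 - 2771 = 40292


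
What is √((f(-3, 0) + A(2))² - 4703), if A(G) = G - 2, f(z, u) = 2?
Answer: I*√4699 ≈ 68.549*I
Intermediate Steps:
A(G) = -2 + G
√((f(-3, 0) + A(2))² - 4703) = √((2 + (-2 + 2))² - 4703) = √((2 + 0)² - 4703) = √(2² - 4703) = √(4 - 4703) = √(-4699) = I*√4699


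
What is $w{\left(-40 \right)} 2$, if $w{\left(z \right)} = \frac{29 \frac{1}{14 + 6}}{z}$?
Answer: $- \frac{29}{400} \approx -0.0725$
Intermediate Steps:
$w{\left(z \right)} = \frac{29}{20 z}$ ($w{\left(z \right)} = \frac{29 \cdot \frac{1}{20}}{z} = \frac{29}{20 z}$)
$w{\left(-40 \right)} 2 = \frac{29}{20 \left(-40\right)} 2 = \frac{29}{20} \left(- \frac{1}{40}\right) 2 = \left(- \frac{29}{800}\right) 2 = - \frac{29}{400}$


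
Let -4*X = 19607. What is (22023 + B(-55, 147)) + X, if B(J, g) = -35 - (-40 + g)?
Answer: 67917/4 ≈ 16979.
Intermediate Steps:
X = -19607/4 (X = -1/4*19607 = -19607/4 ≈ -4901.8)
B(J, g) = 5 - g (B(J, g) = -35 + (40 - g) = 5 - g)
(22023 + B(-55, 147)) + X = (22023 + (5 - 1*147)) - 19607/4 = (22023 + (5 - 147)) - 19607/4 = (22023 - 142) - 19607/4 = 21881 - 19607/4 = 67917/4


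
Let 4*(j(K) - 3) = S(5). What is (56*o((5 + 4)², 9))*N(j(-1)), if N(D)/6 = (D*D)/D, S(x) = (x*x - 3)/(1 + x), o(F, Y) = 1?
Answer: 1316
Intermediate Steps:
S(x) = (-3 + x²)/(1 + x) (S(x) = (x² - 3)/(1 + x) = (-3 + x²)/(1 + x))
j(K) = 47/12 (j(K) = 3 + ((-3 + 5²)/(1 + 5))/4 = 3 + ((-3 + 25)/6)/4 = 3 + ((⅙)*22)/4 = 3 + (¼)*(11/3) = 3 + 11/12 = 47/12)
N(D) = 6*D (N(D) = 6*((D*D)/D) = 6*(D²/D) = 6*D)
(56*o((5 + 4)², 9))*N(j(-1)) = (56*1)*(6*(47/12)) = 56*(47/2) = 1316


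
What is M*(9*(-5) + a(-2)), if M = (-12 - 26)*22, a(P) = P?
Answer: 39292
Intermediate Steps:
M = -836 (M = -38*22 = -836)
M*(9*(-5) + a(-2)) = -836*(9*(-5) - 2) = -836*(-45 - 2) = -836*(-47) = 39292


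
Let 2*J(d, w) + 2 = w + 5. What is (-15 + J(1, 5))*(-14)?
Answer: 154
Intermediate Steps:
J(d, w) = 3/2 + w/2 (J(d, w) = -1 + (w + 5)/2 = -1 + (5 + w)/2 = -1 + (5/2 + w/2) = 3/2 + w/2)
(-15 + J(1, 5))*(-14) = (-15 + (3/2 + (½)*5))*(-14) = (-15 + (3/2 + 5/2))*(-14) = (-15 + 4)*(-14) = -11*(-14) = 154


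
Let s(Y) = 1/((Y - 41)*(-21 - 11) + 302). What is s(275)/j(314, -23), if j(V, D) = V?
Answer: -1/2256404 ≈ -4.4318e-7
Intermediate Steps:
s(Y) = 1/(1614 - 32*Y) (s(Y) = 1/((-41 + Y)*(-32) + 302) = 1/((1312 - 32*Y) + 302) = 1/(1614 - 32*Y))
s(275)/j(314, -23) = -1/(-1614 + 32*275)/314 = -1/(-1614 + 8800)*(1/314) = -1/7186*(1/314) = -1*1/7186*(1/314) = -1/7186*1/314 = -1/2256404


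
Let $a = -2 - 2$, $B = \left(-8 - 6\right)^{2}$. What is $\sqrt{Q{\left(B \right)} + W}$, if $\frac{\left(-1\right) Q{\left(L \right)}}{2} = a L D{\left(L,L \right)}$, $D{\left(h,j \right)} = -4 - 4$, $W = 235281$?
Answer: $19 \sqrt{617} \approx 471.95$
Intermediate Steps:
$D{\left(h,j \right)} = -8$
$B = 196$ ($B = \left(-14\right)^{2} = 196$)
$a = -4$ ($a = -2 - 2 = -4$)
$Q{\left(L \right)} = - 64 L$ ($Q{\left(L \right)} = - 2 - 4 L \left(-8\right) = - 2 \cdot 32 L = - 64 L$)
$\sqrt{Q{\left(B \right)} + W} = \sqrt{\left(-64\right) 196 + 235281} = \sqrt{-12544 + 235281} = \sqrt{222737} = 19 \sqrt{617}$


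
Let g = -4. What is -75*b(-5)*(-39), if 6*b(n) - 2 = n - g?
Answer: 975/2 ≈ 487.50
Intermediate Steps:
b(n) = 1 + n/6 (b(n) = ⅓ + (n - 1*(-4))/6 = ⅓ + (n + 4)/6 = ⅓ + (4 + n)/6 = ⅓ + (⅔ + n/6) = 1 + n/6)
-75*b(-5)*(-39) = -75*(1 + (⅙)*(-5))*(-39) = -75*(1 - ⅚)*(-39) = -75*⅙*(-39) = -25/2*(-39) = 975/2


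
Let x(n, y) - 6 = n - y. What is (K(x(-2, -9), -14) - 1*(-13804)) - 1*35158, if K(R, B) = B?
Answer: -21368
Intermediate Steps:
x(n, y) = 6 + n - y (x(n, y) = 6 + (n - y) = 6 + n - y)
(K(x(-2, -9), -14) - 1*(-13804)) - 1*35158 = (-14 - 1*(-13804)) - 1*35158 = (-14 + 13804) - 35158 = 13790 - 35158 = -21368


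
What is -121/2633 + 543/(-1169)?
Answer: -1571168/3077977 ≈ -0.51046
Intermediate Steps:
-121/2633 + 543/(-1169) = -121*1/2633 + 543*(-1/1169) = -121/2633 - 543/1169 = -1571168/3077977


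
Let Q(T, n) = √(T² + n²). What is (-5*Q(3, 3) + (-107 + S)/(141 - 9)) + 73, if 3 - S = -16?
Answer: 217/3 - 15*√2 ≈ 51.120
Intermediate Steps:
S = 19 (S = 3 - 1*(-16) = 3 + 16 = 19)
(-5*Q(3, 3) + (-107 + S)/(141 - 9)) + 73 = (-5*√(3² + 3²) + (-107 + 19)/(141 - 9)) + 73 = (-5*√(9 + 9) - 88/132) + 73 = (-15*√2 - 88*1/132) + 73 = (-15*√2 - ⅔) + 73 = (-⅔ - 15*√2) + 73 = 217/3 - 15*√2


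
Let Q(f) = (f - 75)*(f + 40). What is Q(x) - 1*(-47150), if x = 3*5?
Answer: 43850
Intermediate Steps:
x = 15
Q(f) = (-75 + f)*(40 + f)
Q(x) - 1*(-47150) = (-3000 + 15**2 - 35*15) - 1*(-47150) = (-3000 + 225 - 525) + 47150 = -3300 + 47150 = 43850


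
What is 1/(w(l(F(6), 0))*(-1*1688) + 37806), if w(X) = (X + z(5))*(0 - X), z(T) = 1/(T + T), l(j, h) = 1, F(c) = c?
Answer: 5/198314 ≈ 2.5213e-5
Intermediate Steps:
z(T) = 1/(2*T)
w(X) = -X*(1/10 + X) (w(X) = (X + (1/2)/5)*(0 - X) = (X + (1/2)*(1/5))*(-X) = (X + 1/10)*(-X) = (1/10 + X)*(-X) = -X*(1/10 + X))
1/(w(l(F(6), 0))*(-1*1688) + 37806) = 1/((-1*1*(1/10 + 1))*(-1*1688) + 37806) = 1/(-1*1*11/10*(-1688) + 37806) = 1/(-11/10*(-1688) + 37806) = 1/(9284/5 + 37806) = 1/(198314/5) = 5/198314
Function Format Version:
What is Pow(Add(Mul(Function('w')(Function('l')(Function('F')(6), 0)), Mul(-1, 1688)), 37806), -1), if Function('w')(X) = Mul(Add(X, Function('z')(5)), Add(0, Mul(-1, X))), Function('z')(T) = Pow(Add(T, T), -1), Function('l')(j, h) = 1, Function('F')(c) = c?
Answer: Rational(5, 198314) ≈ 2.5213e-5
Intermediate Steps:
Function('z')(T) = Mul(Rational(1, 2), Pow(T, -1)) (Function('z')(T) = Pow(Mul(2, T), -1) = Mul(Rational(1, 2), Pow(T, -1)))
Function('w')(X) = Mul(-1, X, Add(Rational(1, 10), X)) (Function('w')(X) = Mul(Add(X, Mul(Rational(1, 2), Pow(5, -1))), Add(0, Mul(-1, X))) = Mul(Add(X, Mul(Rational(1, 2), Rational(1, 5))), Mul(-1, X)) = Mul(Add(X, Rational(1, 10)), Mul(-1, X)) = Mul(Add(Rational(1, 10), X), Mul(-1, X)) = Mul(-1, X, Add(Rational(1, 10), X)))
Pow(Add(Mul(Function('w')(Function('l')(Function('F')(6), 0)), Mul(-1, 1688)), 37806), -1) = Pow(Add(Mul(Mul(-1, 1, Add(Rational(1, 10), 1)), Mul(-1, 1688)), 37806), -1) = Pow(Add(Mul(Mul(-1, 1, Rational(11, 10)), -1688), 37806), -1) = Pow(Add(Mul(Rational(-11, 10), -1688), 37806), -1) = Pow(Add(Rational(9284, 5), 37806), -1) = Pow(Rational(198314, 5), -1) = Rational(5, 198314)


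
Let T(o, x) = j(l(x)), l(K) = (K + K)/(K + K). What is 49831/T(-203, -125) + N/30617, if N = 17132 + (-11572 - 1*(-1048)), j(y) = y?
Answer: 1525682335/30617 ≈ 49831.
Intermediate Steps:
l(K) = 1 (l(K) = (2*K)/((2*K)) = (2*K)*(1/(2*K)) = 1)
T(o, x) = 1
N = 6608 (N = 17132 + (-11572 + 1048) = 17132 - 10524 = 6608)
49831/T(-203, -125) + N/30617 = 49831/1 + 6608/30617 = 49831*1 + 6608*(1/30617) = 49831 + 6608/30617 = 1525682335/30617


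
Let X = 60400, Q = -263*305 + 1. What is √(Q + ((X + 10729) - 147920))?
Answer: 3*I*√17445 ≈ 396.24*I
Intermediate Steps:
Q = -80214 (Q = -80215 + 1 = -80214)
√(Q + ((X + 10729) - 147920)) = √(-80214 + ((60400 + 10729) - 147920)) = √(-80214 + (71129 - 147920)) = √(-80214 - 76791) = √(-157005) = 3*I*√17445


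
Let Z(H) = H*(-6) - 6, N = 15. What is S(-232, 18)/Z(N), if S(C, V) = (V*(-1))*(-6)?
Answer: -9/8 ≈ -1.1250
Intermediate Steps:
S(C, V) = 6*V (S(C, V) = -V*(-6) = 6*V)
Z(H) = -6 - 6*H (Z(H) = -6*H - 6 = -6 - 6*H)
S(-232, 18)/Z(N) = (6*18)/(-6 - 6*15) = 108/(-6 - 90) = 108/(-96) = 108*(-1/96) = -9/8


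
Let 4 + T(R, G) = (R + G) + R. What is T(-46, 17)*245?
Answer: -19355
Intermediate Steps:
T(R, G) = -4 + G + 2*R (T(R, G) = -4 + ((R + G) + R) = -4 + ((G + R) + R) = -4 + (G + 2*R) = -4 + G + 2*R)
T(-46, 17)*245 = (-4 + 17 + 2*(-46))*245 = (-4 + 17 - 92)*245 = -79*245 = -19355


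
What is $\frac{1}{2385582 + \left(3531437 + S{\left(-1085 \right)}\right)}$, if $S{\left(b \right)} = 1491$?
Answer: $\frac{1}{5918510} \approx 1.6896 \cdot 10^{-7}$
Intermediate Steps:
$\frac{1}{2385582 + \left(3531437 + S{\left(-1085 \right)}\right)} = \frac{1}{2385582 + \left(3531437 + 1491\right)} = \frac{1}{2385582 + 3532928} = \frac{1}{5918510}$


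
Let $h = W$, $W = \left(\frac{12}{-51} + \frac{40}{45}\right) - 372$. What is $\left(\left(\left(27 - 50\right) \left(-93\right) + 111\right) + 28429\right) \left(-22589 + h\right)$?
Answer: $- \frac{107773271507}{153} \approx -7.044 \cdot 10^{8}$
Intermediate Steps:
$W = - \frac{56816}{153}$ ($W = \left(12 \left(- \frac{1}{51}\right) + 40 \cdot \frac{1}{45}\right) - 372 = \left(- \frac{4}{17} + \frac{8}{9}\right) - 372 = \frac{100}{153} - 372 = - \frac{56816}{153} \approx -371.35$)
$h = - \frac{56816}{153} \approx -371.35$
$\left(\left(\left(27 - 50\right) \left(-93\right) + 111\right) + 28429\right) \left(-22589 + h\right) = \left(\left(\left(27 - 50\right) \left(-93\right) + 111\right) + 28429\right) \left(-22589 - \frac{56816}{153}\right) = \left(\left(\left(27 - 50\right) \left(-93\right) + 111\right) + 28429\right) \left(- \frac{3512933}{153}\right) = \left(\left(\left(-23\right) \left(-93\right) + 111\right) + 28429\right) \left(- \frac{3512933}{153}\right) = \left(\left(2139 + 111\right) + 28429\right) \left(- \frac{3512933}{153}\right) = \left(2250 + 28429\right) \left(- \frac{3512933}{153}\right) = 30679 \left(- \frac{3512933}{153}\right) = - \frac{107773271507}{153}$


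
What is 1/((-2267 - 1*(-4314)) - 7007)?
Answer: -1/4960 ≈ -0.00020161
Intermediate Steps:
1/((-2267 - 1*(-4314)) - 7007) = 1/((-2267 + 4314) - 7007) = 1/(2047 - 7007) = 1/(-4960) = -1/4960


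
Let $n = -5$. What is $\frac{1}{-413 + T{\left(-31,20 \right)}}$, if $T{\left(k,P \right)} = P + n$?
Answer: $- \frac{1}{398} \approx -0.0025126$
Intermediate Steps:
$T{\left(k,P \right)} = -5 + P$ ($T{\left(k,P \right)} = P - 5 = -5 + P$)
$\frac{1}{-413 + T{\left(-31,20 \right)}} = \frac{1}{-413 + \left(-5 + 20\right)} = \frac{1}{-413 + 15} = \frac{1}{-398} = - \frac{1}{398}$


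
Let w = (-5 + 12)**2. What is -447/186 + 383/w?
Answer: 16445/3038 ≈ 5.4131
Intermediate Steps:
w = 49 (w = 7**2 = 49)
-447/186 + 383/w = -447/186 + 383/49 = -447*1/186 + 383*(1/49) = -149/62 + 383/49 = 16445/3038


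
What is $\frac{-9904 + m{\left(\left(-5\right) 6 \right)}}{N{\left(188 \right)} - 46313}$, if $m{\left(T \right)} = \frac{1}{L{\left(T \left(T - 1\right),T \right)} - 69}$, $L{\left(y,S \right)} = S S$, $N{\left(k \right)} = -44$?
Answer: $\frac{8230223}{38522667} \approx 0.21365$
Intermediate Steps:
$L{\left(y,S \right)} = S^{2}$
$m{\left(T \right)} = \frac{1}{-69 + T^{2}}$ ($m{\left(T \right)} = \frac{1}{T^{2} - 69} = \frac{1}{-69 + T^{2}}$)
$\frac{-9904 + m{\left(\left(-5\right) 6 \right)}}{N{\left(188 \right)} - 46313} = \frac{-9904 + \frac{1}{-69 + \left(\left(-5\right) 6\right)^{2}}}{-44 - 46313} = \frac{-9904 + \frac{1}{-69 + \left(-30\right)^{2}}}{-46357} = \left(-9904 + \frac{1}{-69 + 900}\right) \left(- \frac{1}{46357}\right) = \left(-9904 + \frac{1}{831}\right) \left(- \frac{1}{46357}\right) = \left(- \frac{8230223}{831}\right) \left(- \frac{1}{46357}\right) = \frac{8230223}{38522667}$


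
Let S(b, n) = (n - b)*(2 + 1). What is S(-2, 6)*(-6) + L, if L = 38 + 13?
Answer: -93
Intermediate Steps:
S(b, n) = -3*b + 3*n (S(b, n) = (n - b)*3 = -3*b + 3*n)
L = 51
S(-2, 6)*(-6) + L = (-3*(-2) + 3*6)*(-6) + 51 = (6 + 18)*(-6) + 51 = 24*(-6) + 51 = -144 + 51 = -93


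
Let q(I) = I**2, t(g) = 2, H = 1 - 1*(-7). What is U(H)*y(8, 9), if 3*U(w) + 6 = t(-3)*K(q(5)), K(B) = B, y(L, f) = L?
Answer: 352/3 ≈ 117.33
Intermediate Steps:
H = 8 (H = 1 + 7 = 8)
U(w) = 44/3 (U(w) = -2 + (2*5**2)/3 = -2 + (2*25)/3 = -2 + (1/3)*50 = -2 + 50/3 = 44/3)
U(H)*y(8, 9) = (44/3)*8 = 352/3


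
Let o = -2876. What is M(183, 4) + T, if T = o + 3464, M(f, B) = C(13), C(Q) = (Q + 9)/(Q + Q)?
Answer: 7655/13 ≈ 588.85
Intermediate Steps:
C(Q) = (9 + Q)/(2*Q) (C(Q) = (9 + Q)/((2*Q)) = (9 + Q)*(1/(2*Q)) = (9 + Q)/(2*Q))
M(f, B) = 11/13 (M(f, B) = (½)*(9 + 13)/13 = (½)*(1/13)*22 = 11/13)
T = 588 (T = -2876 + 3464 = 588)
M(183, 4) + T = 11/13 + 588 = 7655/13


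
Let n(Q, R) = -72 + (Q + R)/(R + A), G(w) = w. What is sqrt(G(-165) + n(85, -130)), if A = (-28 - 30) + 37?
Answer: I*sqrt(5397042)/151 ≈ 15.385*I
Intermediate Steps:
A = -21 (A = -58 + 37 = -21)
n(Q, R) = -72 + (Q + R)/(-21 + R) (n(Q, R) = -72 + (Q + R)/(R - 21) = -72 + (Q + R)/(-21 + R))
sqrt(G(-165) + n(85, -130)) = sqrt(-165 + (1512 + 85 - 71*(-130))/(-21 - 130)) = sqrt(-165 + (1512 + 85 + 9230)/(-151)) = sqrt(-165 - 1/151*10827) = sqrt(-165 - 10827/151) = sqrt(-35742/151) = I*sqrt(5397042)/151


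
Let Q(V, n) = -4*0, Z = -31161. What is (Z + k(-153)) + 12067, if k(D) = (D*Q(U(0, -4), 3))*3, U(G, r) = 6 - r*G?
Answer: -19094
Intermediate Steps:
U(G, r) = 6 - G*r
Q(V, n) = 0
k(D) = 0 (k(D) = (D*0)*3 = 0*3 = 0)
(Z + k(-153)) + 12067 = (-31161 + 0) + 12067 = -31161 + 12067 = -19094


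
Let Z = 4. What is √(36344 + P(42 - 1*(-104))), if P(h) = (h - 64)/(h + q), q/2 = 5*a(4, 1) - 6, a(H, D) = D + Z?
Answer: 3*√8544983/46 ≈ 190.64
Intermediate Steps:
a(H, D) = 4 + D (a(H, D) = D + 4 = 4 + D)
q = 38 (q = 2*(5*(4 + 1) - 6) = 2*(5*5 - 6) = 2*(25 - 6) = 2*19 = 38)
P(h) = (-64 + h)/(38 + h) (P(h) = (h - 64)/(h + 38) = (-64 + h)/(38 + h))
√(36344 + P(42 - 1*(-104))) = √(36344 + (-64 + (42 - 1*(-104)))/(38 + (42 - 1*(-104)))) = √(36344 + (-64 + (42 + 104))/(38 + (42 + 104))) = √(36344 + (-64 + 146)/(38 + 146)) = √(36344 + 82/184) = √(36344 + (1/184)*82) = √(36344 + 41/92) = √(3343689/92) = 3*√8544983/46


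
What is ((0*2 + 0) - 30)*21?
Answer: -630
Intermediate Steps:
((0*2 + 0) - 30)*21 = ((0 + 0) - 30)*21 = (0 - 30)*21 = -30*21 = -630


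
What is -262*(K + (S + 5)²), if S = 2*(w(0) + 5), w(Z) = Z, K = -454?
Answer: 59998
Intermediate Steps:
S = 10 (S = 2*(0 + 5) = 2*5 = 10)
-262*(K + (S + 5)²) = -262*(-454 + (10 + 5)²) = -262*(-454 + 15²) = -262*(-454 + 225) = -262*(-229) = 59998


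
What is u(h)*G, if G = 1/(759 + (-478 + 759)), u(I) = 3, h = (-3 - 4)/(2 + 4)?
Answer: 3/1040 ≈ 0.0028846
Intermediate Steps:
h = -7/6 ≈ -1.1667
G = 1/1040 (G = 1/(759 + 281) = 1/1040 ≈ 0.00096154)
u(h)*G = 3*(1/1040) = 3/1040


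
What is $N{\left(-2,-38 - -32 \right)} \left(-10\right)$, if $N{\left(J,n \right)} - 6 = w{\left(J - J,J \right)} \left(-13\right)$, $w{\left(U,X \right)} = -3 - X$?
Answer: $-190$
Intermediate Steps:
$N{\left(J,n \right)} = 45 + 13 J$ ($N{\left(J,n \right)} = 6 + \left(-3 - J\right) \left(-13\right) = 6 + \left(39 + 13 J\right) = 45 + 13 J$)
$N{\left(-2,-38 - -32 \right)} \left(-10\right) = \left(45 + 13 \left(-2\right)\right) \left(-10\right) = \left(45 - 26\right) \left(-10\right) = 19 \left(-10\right) = -190$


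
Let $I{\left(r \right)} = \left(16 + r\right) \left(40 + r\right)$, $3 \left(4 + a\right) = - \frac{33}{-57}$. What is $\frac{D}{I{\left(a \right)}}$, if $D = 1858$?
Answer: $\frac{6036642}{1433785} \approx 4.2103$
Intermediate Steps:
$a = - \frac{217}{57}$ ($a = -4 + \frac{\left(-33\right) \frac{1}{-57}}{3} = -4 + \frac{\left(-33\right) \left(- \frac{1}{57}\right)}{3} = -4 + \frac{1}{3} \cdot \frac{11}{19} = -4 + \frac{11}{57} = - \frac{217}{57} \approx -3.807$)
$\frac{D}{I{\left(a \right)}} = \frac{1858}{640 + \left(- \frac{217}{57}\right)^{2} + 56 \left(- \frac{217}{57}\right)} = \frac{1858}{640 + \frac{47089}{3249} - \frac{12152}{57}} = \frac{1858}{\frac{1433785}{3249}} = 1858 \cdot \frac{3249}{1433785} = \frac{6036642}{1433785}$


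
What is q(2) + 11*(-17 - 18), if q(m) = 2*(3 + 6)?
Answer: -367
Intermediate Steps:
q(m) = 18 (q(m) = 2*9 = 18)
q(2) + 11*(-17 - 18) = 18 + 11*(-17 - 18) = 18 + 11*(-35) = 18 - 385 = -367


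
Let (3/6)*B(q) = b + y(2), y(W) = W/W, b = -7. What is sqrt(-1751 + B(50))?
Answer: I*sqrt(1763) ≈ 41.988*I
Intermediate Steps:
y(W) = 1
B(q) = -12 (B(q) = 2*(-7 + 1) = 2*(-6) = -12)
sqrt(-1751 + B(50)) = sqrt(-1751 - 12) = sqrt(-1763) = I*sqrt(1763)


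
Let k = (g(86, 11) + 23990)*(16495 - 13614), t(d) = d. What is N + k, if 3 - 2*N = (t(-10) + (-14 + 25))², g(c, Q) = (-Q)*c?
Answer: 66389765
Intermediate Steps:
g(c, Q) = -Q*c
k = 66389764 (k = (-1*11*86 + 23990)*(16495 - 13614) = (-946 + 23990)*2881 = 23044*2881 = 66389764)
N = 1 (N = 3/2 - (-10 + (-14 + 25))²/2 = 3/2 - (-10 + 11)²/2 = 3/2 - ½*1² = 3/2 - ½*1 = 3/2 - ½ = 1)
N + k = 1 + 66389764 = 66389765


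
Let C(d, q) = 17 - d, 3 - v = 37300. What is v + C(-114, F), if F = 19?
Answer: -37166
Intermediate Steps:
v = -37297 (v = 3 - 1*37300 = 3 - 37300 = -37297)
v + C(-114, F) = -37297 + (17 - 1*(-114)) = -37297 + (17 + 114) = -37297 + 131 = -37166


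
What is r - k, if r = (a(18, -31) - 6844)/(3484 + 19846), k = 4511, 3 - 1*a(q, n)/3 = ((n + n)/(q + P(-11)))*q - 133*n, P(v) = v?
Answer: -73682249/16331 ≈ -4511.8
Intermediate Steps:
a(q, n) = 9 + 399*n - 6*n*q/(-11 + q) (a(q, n) = 9 - 3*(((n + n)/(q - 11))*q - 133*n) = 9 - 3*(((2*n)/(-11 + q))*q - 133*n) = 9 - 3*((2*n/(-11 + q))*q - 133*n) = 9 - 3*(2*n*q/(-11 + q) - 133*n) = 9 - 3*(-133*n + 2*n*q/(-11 + q)) = 9 + (399*n - 6*n*q/(-11 + q)) = 9 + 399*n - 6*n*q/(-11 + q))
r = -13108/16331 (r = (3*(-33 - 1463*(-31) + 3*18 + 131*(-31)*18)/(-11 + 18) - 6844)/(3484 + 19846) = (3*(-33 + 45353 + 54 - 73098)/7 - 6844)/23330 = (3*(⅐)*(-27724) - 6844)*(1/23330) = (-83172/7 - 6844)*(1/23330) = -131080/7*1/23330 = -13108/16331 ≈ -0.80265)
r - k = -13108/16331 - 1*4511 = -13108/16331 - 4511 = -73682249/16331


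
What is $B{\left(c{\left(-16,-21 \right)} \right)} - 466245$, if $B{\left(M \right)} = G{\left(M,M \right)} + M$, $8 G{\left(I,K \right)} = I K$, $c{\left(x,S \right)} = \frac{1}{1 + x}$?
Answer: $- \frac{839241119}{1800} \approx -4.6625 \cdot 10^{5}$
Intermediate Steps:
$G{\left(I,K \right)} = \frac{I K}{8}$
$B{\left(M \right)} = M + \frac{M^{2}}{8}$ ($B{\left(M \right)} = \frac{M M}{8} + M = \frac{M^{2}}{8} + M = M + \frac{M^{2}}{8}$)
$B{\left(c{\left(-16,-21 \right)} \right)} - 466245 = \frac{8 + \frac{1}{1 - 16}}{8 \left(1 - 16\right)} - 466245 = \frac{8 + \frac{1}{-15}}{8 \left(-15\right)} - 466245 = \frac{1}{8} \left(- \frac{1}{15}\right) \left(8 - \frac{1}{15}\right) - 466245 = \frac{1}{8} \left(- \frac{1}{15}\right) \frac{119}{15} - 466245 = - \frac{119}{1800} - 466245 = - \frac{839241119}{1800}$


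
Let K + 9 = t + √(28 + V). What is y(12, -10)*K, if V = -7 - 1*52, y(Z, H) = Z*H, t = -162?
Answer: 20520 - 120*I*√31 ≈ 20520.0 - 668.13*I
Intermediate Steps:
y(Z, H) = H*Z
V = -59 (V = -7 - 52 = -59)
K = -171 + I*√31 (K = -9 + (-162 + √(28 - 59)) = -9 + (-162 + √(-31)) = -9 + (-162 + I*√31) = -171 + I*√31 ≈ -171.0 + 5.5678*I)
y(12, -10)*K = (-10*12)*(-171 + I*√31) = -120*(-171 + I*√31) = 20520 - 120*I*√31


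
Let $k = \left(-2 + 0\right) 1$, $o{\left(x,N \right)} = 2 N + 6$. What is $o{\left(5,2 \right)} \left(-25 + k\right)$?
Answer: $-270$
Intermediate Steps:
$o{\left(x,N \right)} = 6 + 2 N$
$k = -2$ ($k = \left(-2\right) 1 = -2$)
$o{\left(5,2 \right)} \left(-25 + k\right) = \left(6 + 2 \cdot 2\right) \left(-25 - 2\right) = \left(6 + 4\right) \left(-27\right) = 10 \left(-27\right) = -270$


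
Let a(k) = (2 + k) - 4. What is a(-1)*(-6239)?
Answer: 18717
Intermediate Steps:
a(k) = -2 + k
a(-1)*(-6239) = (-2 - 1)*(-6239) = -3*(-6239) = 18717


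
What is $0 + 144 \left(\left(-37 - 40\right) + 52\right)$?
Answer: $-3600$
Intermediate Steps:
$0 + 144 \left(\left(-37 - 40\right) + 52\right) = 0 + 144 \left(-77 + 52\right) = 0 + 144 \left(-25\right) = 0 - 3600 = -3600$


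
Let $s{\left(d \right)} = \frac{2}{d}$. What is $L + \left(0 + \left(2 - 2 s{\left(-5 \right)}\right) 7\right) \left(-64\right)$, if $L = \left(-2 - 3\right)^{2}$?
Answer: $- \frac{6147}{5} \approx -1229.4$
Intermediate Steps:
$L = 25$ ($L = \left(-5\right)^{2} = 25$)
$L + \left(0 + \left(2 - 2 s{\left(-5 \right)}\right) 7\right) \left(-64\right) = 25 + \left(0 + \left(2 - 2 \frac{2}{-5}\right) 7\right) \left(-64\right) = 25 + \left(0 + \left(2 - 2 \cdot 2 \left(- \frac{1}{5}\right)\right) 7\right) \left(-64\right) = 25 + \left(0 + \left(2 - - \frac{4}{5}\right) 7\right) \left(-64\right) = 25 + \left(0 + \left(2 + \frac{4}{5}\right) 7\right) \left(-64\right) = 25 + \left(0 + \frac{14}{5} \cdot 7\right) \left(-64\right) = 25 + \left(0 + \frac{98}{5}\right) \left(-64\right) = 25 + \frac{98}{5} \left(-64\right) = 25 - \frac{6272}{5} = - \frac{6147}{5}$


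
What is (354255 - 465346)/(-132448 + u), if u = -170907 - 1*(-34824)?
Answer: 111091/268531 ≈ 0.41370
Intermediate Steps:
u = -136083 (u = -170907 + 34824 = -136083)
(354255 - 465346)/(-132448 + u) = (354255 - 465346)/(-132448 - 136083) = -111091/(-268531) = -111091*(-1/268531) = 111091/268531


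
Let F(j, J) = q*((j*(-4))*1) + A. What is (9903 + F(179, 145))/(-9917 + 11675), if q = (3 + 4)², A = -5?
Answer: -12593/879 ≈ -14.327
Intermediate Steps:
q = 49 (q = 7² = 49)
F(j, J) = -5 - 196*j (F(j, J) = 49*((j*(-4))*1) - 5 = 49*(-4*j*1) - 5 = 49*(-4*j) - 5 = -196*j - 5 = -5 - 196*j)
(9903 + F(179, 145))/(-9917 + 11675) = (9903 + (-5 - 196*179))/(-9917 + 11675) = (9903 + (-5 - 35084))/1758 = (9903 - 35089)*(1/1758) = -25186*1/1758 = -12593/879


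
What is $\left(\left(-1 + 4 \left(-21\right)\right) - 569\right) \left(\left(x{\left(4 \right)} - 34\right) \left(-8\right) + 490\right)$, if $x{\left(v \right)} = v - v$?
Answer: $-498348$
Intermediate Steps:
$x{\left(v \right)} = 0$
$\left(\left(-1 + 4 \left(-21\right)\right) - 569\right) \left(\left(x{\left(4 \right)} - 34\right) \left(-8\right) + 490\right) = \left(\left(-1 + 4 \left(-21\right)\right) - 569\right) \left(\left(0 - 34\right) \left(-8\right) + 490\right) = \left(\left(-1 - 84\right) - 569\right) \left(\left(-34\right) \left(-8\right) + 490\right) = \left(-85 - 569\right) \left(272 + 490\right) = \left(-654\right) 762 = -498348$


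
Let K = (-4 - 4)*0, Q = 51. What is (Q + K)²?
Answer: 2601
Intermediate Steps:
K = 0 (K = -8*0 = 0)
(Q + K)² = (51 + 0)² = 51² = 2601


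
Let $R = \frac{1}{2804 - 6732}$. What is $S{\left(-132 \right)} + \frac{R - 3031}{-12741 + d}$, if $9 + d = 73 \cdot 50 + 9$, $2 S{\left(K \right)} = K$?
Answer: $- \frac{2344917799}{35709448} \approx -65.667$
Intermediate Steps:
$S{\left(K \right)} = \frac{K}{2}$
$d = 3650$ ($d = -9 + \left(73 \cdot 50 + 9\right) = -9 + \left(3650 + 9\right) = -9 + 3659 = 3650$)
$R = - \frac{1}{3928}$ ($R = \frac{1}{-3928} = - \frac{1}{3928} \approx -0.00025458$)
$S{\left(-132 \right)} + \frac{R - 3031}{-12741 + d} = \frac{1}{2} \left(-132\right) + \frac{- \frac{1}{3928} - 3031}{-12741 + 3650} = -66 - \frac{11905769}{3928 \left(-9091\right)} = -66 - - \frac{11905769}{35709448} = -66 + \frac{11905769}{35709448} = - \frac{2344917799}{35709448}$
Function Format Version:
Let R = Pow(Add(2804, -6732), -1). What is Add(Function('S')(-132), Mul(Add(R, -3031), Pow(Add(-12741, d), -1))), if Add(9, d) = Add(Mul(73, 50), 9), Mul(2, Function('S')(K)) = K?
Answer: Rational(-2344917799, 35709448) ≈ -65.667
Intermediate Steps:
Function('S')(K) = Mul(Rational(1, 2), K)
d = 3650 (d = Add(-9, Add(Mul(73, 50), 9)) = Add(-9, Add(3650, 9)) = Add(-9, 3659) = 3650)
R = Rational(-1, 3928) (R = Pow(-3928, -1) = Rational(-1, 3928) ≈ -0.00025458)
Add(Function('S')(-132), Mul(Add(R, -3031), Pow(Add(-12741, d), -1))) = Add(Mul(Rational(1, 2), -132), Mul(Add(Rational(-1, 3928), -3031), Pow(Add(-12741, 3650), -1))) = Add(-66, Mul(Rational(-11905769, 3928), Pow(-9091, -1))) = Add(-66, Mul(Rational(-11905769, 3928), Rational(-1, 9091))) = Add(-66, Rational(11905769, 35709448)) = Rational(-2344917799, 35709448)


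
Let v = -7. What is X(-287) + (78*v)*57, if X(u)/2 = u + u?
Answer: -32270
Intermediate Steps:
X(u) = 4*u (X(u) = 2*(u + u) = 2*(2*u) = 4*u)
X(-287) + (78*v)*57 = 4*(-287) + (78*(-7))*57 = -1148 - 546*57 = -1148 - 31122 = -32270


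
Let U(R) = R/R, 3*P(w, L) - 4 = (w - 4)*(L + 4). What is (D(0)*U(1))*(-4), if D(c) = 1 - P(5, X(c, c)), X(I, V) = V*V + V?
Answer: 20/3 ≈ 6.6667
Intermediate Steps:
X(I, V) = V + V**2 (X(I, V) = V**2 + V = V + V**2)
P(w, L) = 4/3 + (-4 + w)*(4 + L)/3 (P(w, L) = 4/3 + ((w - 4)*(L + 4))/3 = 4/3 + ((-4 + w)*(4 + L))/3 = 4/3 + (-4 + w)*(4 + L)/3)
U(R) = 1
D(c) = -5/3 - c*(1 + c)/3 (D(c) = 1 - (-4 - 4*c*(1 + c)/3 + (4/3)*5 + (1/3)*(c*(1 + c))*5) = 1 - (-4 - 4*c*(1 + c)/3 + 20/3 + 5*c*(1 + c)/3) = 1 - (8/3 + c*(1 + c)/3) = 1 + (-8/3 - c*(1 + c)/3) = -5/3 - c*(1 + c)/3)
(D(0)*U(1))*(-4) = ((-5/3 - 1/3*0*(1 + 0))*1)*(-4) = ((-5/3 - 1/3*0*1)*1)*(-4) = ((-5/3 + 0)*1)*(-4) = -5/3*1*(-4) = -5/3*(-4) = 20/3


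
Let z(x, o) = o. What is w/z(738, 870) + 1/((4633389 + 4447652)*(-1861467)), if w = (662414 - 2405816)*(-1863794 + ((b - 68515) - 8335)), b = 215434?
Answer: 58440137894413257828401/16904058147147 ≈ 3.4572e+9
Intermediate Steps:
w = 3007734564420 (w = (662414 - 2405816)*(-1863794 + ((215434 - 68515) - 8335)) = -1743402*(-1863794 + (146919 - 8335)) = -1743402*(-1863794 + 138584) = -1743402*(-1725210) = 3007734564420)
w/z(738, 870) + 1/((4633389 + 4447652)*(-1861467)) = 3007734564420/870 + 1/((4633389 + 4447652)*(-1861467)) = 3007734564420*(1/870) - 1/1861467/9081041 = 3457166166 + (1/9081041)*(-1/1861467) = 3457166166 - 1/16904058147147 = 58440137894413257828401/16904058147147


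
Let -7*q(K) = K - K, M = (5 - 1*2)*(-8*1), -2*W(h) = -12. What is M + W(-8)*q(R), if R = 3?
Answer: -24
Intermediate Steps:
W(h) = 6 (W(h) = -½*(-12) = 6)
M = -24 (M = (5 - 2)*(-8) = 3*(-8) = -24)
q(K) = 0 (q(K) = -(K - K)/7 = -⅐*0 = 0)
M + W(-8)*q(R) = -24 + 6*0 = -24 + 0 = -24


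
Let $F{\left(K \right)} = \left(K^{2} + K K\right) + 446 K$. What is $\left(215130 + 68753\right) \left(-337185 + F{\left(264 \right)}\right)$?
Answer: $-22724550267$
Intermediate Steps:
$F{\left(K \right)} = 2 K^{2} + 446 K$ ($F{\left(K \right)} = \left(K^{2} + K^{2}\right) + 446 K = 2 K^{2} + 446 K$)
$\left(215130 + 68753\right) \left(-337185 + F{\left(264 \right)}\right) = \left(215130 + 68753\right) \left(-337185 + 2 \cdot 264 \left(223 + 264\right)\right) = 283883 \left(-337185 + 2 \cdot 264 \cdot 487\right) = 283883 \left(-337185 + 257136\right) = 283883 \left(-80049\right) = -22724550267$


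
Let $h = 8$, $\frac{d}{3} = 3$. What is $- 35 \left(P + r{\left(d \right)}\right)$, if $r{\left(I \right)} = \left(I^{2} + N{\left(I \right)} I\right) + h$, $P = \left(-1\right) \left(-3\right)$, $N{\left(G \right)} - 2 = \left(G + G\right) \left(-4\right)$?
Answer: $18830$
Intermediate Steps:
$d = 9$ ($d = 3 \cdot 3 = 9$)
$N{\left(G \right)} = 2 - 8 G$ ($N{\left(G \right)} = 2 + \left(G + G\right) \left(-4\right) = 2 + 2 G \left(-4\right) = 2 - 8 G$)
$P = 3$
$r{\left(I \right)} = 8 + I^{2} + I \left(2 - 8 I\right)$ ($r{\left(I \right)} = \left(I^{2} + \left(2 - 8 I\right) I\right) + 8 = \left(I^{2} + I \left(2 - 8 I\right)\right) + 8 = 8 + I^{2} + I \left(2 - 8 I\right)$)
$- 35 \left(P + r{\left(d \right)}\right) = - 35 \left(3 + \left(8 - 7 \cdot 9^{2} + 2 \cdot 9\right)\right) = - 35 \left(3 + \left(8 - 567 + 18\right)\right) = - 35 \left(3 - 541\right) = \left(-35\right) \left(-538\right) = 18830$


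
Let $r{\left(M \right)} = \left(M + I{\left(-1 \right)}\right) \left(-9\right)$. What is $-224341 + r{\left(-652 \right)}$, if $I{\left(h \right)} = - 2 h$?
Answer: $-218491$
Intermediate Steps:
$r{\left(M \right)} = -18 - 9 M$ ($r{\left(M \right)} = \left(M - -2\right) \left(-9\right) = \left(M + 2\right) \left(-9\right) = \left(2 + M\right) \left(-9\right) = -18 - 9 M$)
$-224341 + r{\left(-652 \right)} = -224341 - -5850 = -224341 + \left(-18 + 5868\right) = -224341 + 5850 = -218491$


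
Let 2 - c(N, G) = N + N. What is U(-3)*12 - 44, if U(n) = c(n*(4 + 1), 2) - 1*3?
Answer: 304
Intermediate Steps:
c(N, G) = 2 - 2*N (c(N, G) = 2 - (N + N) = 2 - 2*N)
U(n) = -1 - 10*n (U(n) = (2 - 2*n*(4 + 1)) - 1*3 = (2 - 2*n*5) - 3 = (2 - 10*n) - 3 = -1 - 10*n)
U(-3)*12 - 44 = (-1 - 10*(-3))*12 - 44 = (-1 + 30)*12 - 44 = 29*12 - 44 = 348 - 44 = 304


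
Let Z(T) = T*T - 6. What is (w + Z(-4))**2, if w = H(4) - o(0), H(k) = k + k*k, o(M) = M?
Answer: 900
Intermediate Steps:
H(k) = k + k**2
Z(T) = -6 + T**2 (Z(T) = T**2 - 6 = -6 + T**2)
w = 20 (w = 4*(1 + 4) - 1*0 = 4*5 + 0 = 20 + 0 = 20)
(w + Z(-4))**2 = (20 + (-6 + (-4)**2))**2 = (20 + (-6 + 16))**2 = (20 + 10)**2 = 30**2 = 900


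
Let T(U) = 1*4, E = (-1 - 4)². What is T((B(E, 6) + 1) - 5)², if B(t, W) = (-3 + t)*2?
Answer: 16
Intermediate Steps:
E = 25 (E = (-5)² = 25)
B(t, W) = -6 + 2*t
T(U) = 4
T((B(E, 6) + 1) - 5)² = 4² = 16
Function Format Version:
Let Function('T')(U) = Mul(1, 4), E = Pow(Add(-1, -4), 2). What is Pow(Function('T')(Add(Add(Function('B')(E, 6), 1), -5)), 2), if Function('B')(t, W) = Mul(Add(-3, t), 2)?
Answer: 16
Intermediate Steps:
E = 25 (E = Pow(-5, 2) = 25)
Function('B')(t, W) = Add(-6, Mul(2, t))
Function('T')(U) = 4
Pow(Function('T')(Add(Add(Function('B')(E, 6), 1), -5)), 2) = Pow(4, 2) = 16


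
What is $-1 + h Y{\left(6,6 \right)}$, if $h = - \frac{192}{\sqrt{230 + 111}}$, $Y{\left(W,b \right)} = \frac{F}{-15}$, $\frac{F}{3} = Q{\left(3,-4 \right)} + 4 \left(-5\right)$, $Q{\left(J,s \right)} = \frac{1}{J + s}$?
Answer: $-1 - \frac{4032 \sqrt{341}}{1705} \approx -44.669$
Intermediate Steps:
$F = -63$ ($F = 3 \left(\frac{1}{3 - 4} + 4 \left(-5\right)\right) = 3 \left(\frac{1}{-1} - 20\right) = 3 \left(-1 - 20\right) = 3 \left(-21\right) = -63$)
$Y{\left(W,b \right)} = \frac{21}{5}$ ($Y{\left(W,b \right)} = - \frac{63}{-15} = \left(-63\right) \left(- \frac{1}{15}\right) = \frac{21}{5}$)
$h = - \frac{192 \sqrt{341}}{341}$ ($h = - \frac{192}{\sqrt{341}} = - 192 \frac{\sqrt{341}}{341} = - \frac{192 \sqrt{341}}{341} \approx -10.397$)
$-1 + h Y{\left(6,6 \right)} = -1 + - \frac{192 \sqrt{341}}{341} \cdot \frac{21}{5} = -1 - \frac{4032 \sqrt{341}}{1705}$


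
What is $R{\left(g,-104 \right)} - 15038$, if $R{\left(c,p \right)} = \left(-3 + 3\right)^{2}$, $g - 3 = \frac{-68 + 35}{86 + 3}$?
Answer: $-15038$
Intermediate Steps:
$g = \frac{234}{89}$ ($g = 3 + \frac{-68 + 35}{86 + 3} = 3 - \frac{33}{89} = \frac{234}{89} \approx 2.6292$)
$R{\left(c,p \right)} = 0$ ($R{\left(c,p \right)} = 0^{2} = 0$)
$R{\left(g,-104 \right)} - 15038 = 0 - 15038 = -15038$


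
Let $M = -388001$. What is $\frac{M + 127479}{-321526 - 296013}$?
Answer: $\frac{260522}{617539} \approx 0.42187$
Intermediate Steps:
$\frac{M + 127479}{-321526 - 296013} = \frac{-388001 + 127479}{-321526 - 296013} = - \frac{260522}{-617539} = \left(-260522\right) \left(- \frac{1}{617539}\right) = \frac{260522}{617539}$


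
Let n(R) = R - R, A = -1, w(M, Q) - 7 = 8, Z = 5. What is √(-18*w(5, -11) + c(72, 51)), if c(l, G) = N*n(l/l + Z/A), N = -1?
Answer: 3*I*√30 ≈ 16.432*I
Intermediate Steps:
w(M, Q) = 15 (w(M, Q) = 7 + 8 = 15)
n(R) = 0
c(l, G) = 0 (c(l, G) = -1*0 = 0)
√(-18*w(5, -11) + c(72, 51)) = √(-18*15 + 0) = √(-270 + 0) = √(-270) = 3*I*√30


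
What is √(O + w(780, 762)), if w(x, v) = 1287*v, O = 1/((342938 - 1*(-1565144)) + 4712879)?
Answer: √42990805036704284535/6620961 ≈ 990.30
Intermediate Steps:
O = 1/6620961 (O = 1/((342938 + 1565144) + 4712879) = 1/(1908082 + 4712879) = 1/6620961 ≈ 1.5104e-7)
√(O + w(780, 762)) = √(1/6620961 + 1287*762) = √(1/6620961 + 980694) = √(6493136726935/6620961) = √42990805036704284535/6620961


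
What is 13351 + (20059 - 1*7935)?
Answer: 25475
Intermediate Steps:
13351 + (20059 - 1*7935) = 13351 + (20059 - 7935) = 13351 + 12124 = 25475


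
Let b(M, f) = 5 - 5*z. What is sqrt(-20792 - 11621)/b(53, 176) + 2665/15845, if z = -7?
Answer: 533/3169 + I*sqrt(32413)/40 ≈ 0.16819 + 4.5009*I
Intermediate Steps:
b(M, f) = 40 (b(M, f) = 5 - 5*(-7) = 5 + 35 = 40)
sqrt(-20792 - 11621)/b(53, 176) + 2665/15845 = sqrt(-20792 - 11621)/40 + 2665/15845 = sqrt(-32413)*(1/40) + 2665*(1/15845) = (I*sqrt(32413))*(1/40) + 533/3169 = I*sqrt(32413)/40 + 533/3169 = 533/3169 + I*sqrt(32413)/40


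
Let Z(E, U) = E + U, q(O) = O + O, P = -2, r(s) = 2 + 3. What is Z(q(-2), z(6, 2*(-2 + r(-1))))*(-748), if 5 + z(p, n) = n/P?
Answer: 8976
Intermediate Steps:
r(s) = 5
z(p, n) = -5 - n/2 (z(p, n) = -5 + n/(-2) = -5 + n*(-1/2) = -5 - n/2)
q(O) = 2*O
Z(q(-2), z(6, 2*(-2 + r(-1))))*(-748) = (2*(-2) + (-5 - (-2 + 5)))*(-748) = (-4 + (-5 - 3))*(-748) = (-4 - 8)*(-748) = -12*(-748) = 8976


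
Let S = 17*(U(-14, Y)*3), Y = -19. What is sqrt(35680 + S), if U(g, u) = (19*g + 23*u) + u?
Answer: I*sqrt(1142) ≈ 33.794*I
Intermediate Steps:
U(g, u) = 19*g + 24*u
S = -36822 (S = 17*((19*(-14) + 24*(-19))*3) = 17*((-266 - 456)*3) = 17*(-722*3) = 17*(-2166) = -36822)
sqrt(35680 + S) = sqrt(35680 - 36822) = sqrt(-1142) = I*sqrt(1142)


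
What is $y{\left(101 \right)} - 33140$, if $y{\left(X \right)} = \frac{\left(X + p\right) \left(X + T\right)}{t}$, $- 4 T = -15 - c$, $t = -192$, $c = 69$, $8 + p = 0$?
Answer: $- \frac{1062371}{32} \approx -33199.0$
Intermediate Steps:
$p = -8$ ($p = -8 + 0 = -8$)
$T = 21$ ($T = - \frac{-15 - 69}{4} = \left(- \frac{1}{4}\right) \left(-84\right) = 21$)
$y{\left(X \right)} = - \frac{\left(-8 + X\right) \left(21 + X\right)}{192}$ ($y{\left(X \right)} = \frac{\left(X - 8\right) \left(X + 21\right)}{-192} = \left(-8 + X\right) \left(21 + X\right) \left(- \frac{1}{192}\right) = - \frac{\left(-8 + X\right) \left(21 + X\right)}{192}$)
$y{\left(101 \right)} - 33140 = \left(\frac{7}{8} - \frac{1313}{192} - \frac{101^{2}}{192}\right) - 33140 = \left(\frac{7}{8} - \frac{1313}{192} - \frac{10201}{192}\right) - 33140 = - \frac{1891}{32} - 33140 = - \frac{1062371}{32}$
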